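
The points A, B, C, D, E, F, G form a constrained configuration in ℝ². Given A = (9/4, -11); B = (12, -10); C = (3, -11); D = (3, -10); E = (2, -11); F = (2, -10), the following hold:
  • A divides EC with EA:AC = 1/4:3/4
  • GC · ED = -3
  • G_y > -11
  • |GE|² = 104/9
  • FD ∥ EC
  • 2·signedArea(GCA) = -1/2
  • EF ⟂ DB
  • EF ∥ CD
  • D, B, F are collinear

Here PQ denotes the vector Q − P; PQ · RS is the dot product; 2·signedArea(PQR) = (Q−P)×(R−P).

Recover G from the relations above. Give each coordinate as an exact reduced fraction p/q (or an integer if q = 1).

G = (16/3, -31/3)

1. G_x = 16/3  [2·signedArea(GCA) = -1/2 ∩ GC · ED = -3]
2. G_y = -31/3  [2·signedArea(GCA) = -1/2 ∩ GC · ED = -3]
   → G = (16/3, -31/3)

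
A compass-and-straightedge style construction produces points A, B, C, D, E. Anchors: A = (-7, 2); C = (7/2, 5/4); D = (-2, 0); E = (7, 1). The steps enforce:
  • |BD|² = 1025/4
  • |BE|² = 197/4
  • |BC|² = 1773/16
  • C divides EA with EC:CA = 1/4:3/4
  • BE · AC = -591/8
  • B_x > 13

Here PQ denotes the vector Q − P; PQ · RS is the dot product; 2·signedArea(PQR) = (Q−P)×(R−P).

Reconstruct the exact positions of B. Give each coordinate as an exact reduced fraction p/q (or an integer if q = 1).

1. B_x = 14  [line -21/2·x + 3/4·y + 1173/8 = 0 ∩ |BE|² = 197/4]
2. B_y = 1/2  [line -21/2·x + 3/4·y + 1173/8 = 0 ∩ |BE|² = 197/4]
   → B = (14, 1/2)

B = (14, 1/2)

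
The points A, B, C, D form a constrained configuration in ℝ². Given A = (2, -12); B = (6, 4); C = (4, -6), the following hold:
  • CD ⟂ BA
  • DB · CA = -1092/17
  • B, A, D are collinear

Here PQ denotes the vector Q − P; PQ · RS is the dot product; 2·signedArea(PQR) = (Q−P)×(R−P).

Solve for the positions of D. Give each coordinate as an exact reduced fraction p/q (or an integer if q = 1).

1. D_x = 60/17  [B, A, D are collinear ∩ CD ⟂ BA]
2. D_y = -100/17  [B, A, D are collinear ∩ CD ⟂ BA]
   → D = (60/17, -100/17)

D = (60/17, -100/17)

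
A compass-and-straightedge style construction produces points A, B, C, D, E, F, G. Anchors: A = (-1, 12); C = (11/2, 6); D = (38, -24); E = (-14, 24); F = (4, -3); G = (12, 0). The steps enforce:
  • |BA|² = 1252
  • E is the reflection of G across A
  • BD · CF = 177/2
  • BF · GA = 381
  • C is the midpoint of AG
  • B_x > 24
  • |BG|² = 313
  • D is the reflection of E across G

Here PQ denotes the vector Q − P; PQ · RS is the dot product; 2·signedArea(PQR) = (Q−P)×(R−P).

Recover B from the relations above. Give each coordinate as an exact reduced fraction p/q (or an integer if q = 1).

B = (25, -12)

1. B_x = 25  [BD · CF = 177/2 ∩ BF · GA = 381]
2. B_y = -12  [BD · CF = 177/2 ∩ BF · GA = 381]
   → B = (25, -12)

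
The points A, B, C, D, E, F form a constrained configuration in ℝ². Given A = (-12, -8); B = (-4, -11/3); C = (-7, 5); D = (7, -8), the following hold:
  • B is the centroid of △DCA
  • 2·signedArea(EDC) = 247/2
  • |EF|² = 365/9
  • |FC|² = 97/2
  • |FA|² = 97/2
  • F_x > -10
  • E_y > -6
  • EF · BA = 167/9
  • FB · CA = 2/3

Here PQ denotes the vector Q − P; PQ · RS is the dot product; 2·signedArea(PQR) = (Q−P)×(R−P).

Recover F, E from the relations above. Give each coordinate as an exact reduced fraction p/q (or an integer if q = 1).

E = (-29/6, -35/6)
F = (-19/2, -3/2)

1. F_x = -19/2  [line 5·x + 13·y + 67 = 0 ∩ |FC|² = 97/2]
2. F_y = -3/2  [line 5·x + 13·y + 67 = 0 ∩ |FC|² = 97/2]
   → F = (-19/2, -3/2)
3. E_x = -29/6  [EF · BA = 167/9 ∩ 2·signedArea(EDC) = 247/2]
4. E_y = -35/6  [EF · BA = 167/9 ∩ 2·signedArea(EDC) = 247/2]
   → E = (-29/6, -35/6)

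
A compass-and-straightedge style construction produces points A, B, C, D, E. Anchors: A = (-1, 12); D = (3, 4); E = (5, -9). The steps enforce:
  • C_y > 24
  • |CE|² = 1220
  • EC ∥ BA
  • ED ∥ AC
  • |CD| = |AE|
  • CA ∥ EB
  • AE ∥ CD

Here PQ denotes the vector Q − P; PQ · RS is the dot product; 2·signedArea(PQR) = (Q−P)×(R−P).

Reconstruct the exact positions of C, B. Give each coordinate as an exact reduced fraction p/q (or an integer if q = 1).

1. C_x = -3  [AE ∥ CD ∩ ED ∥ AC]
2. C_y = 25  [AE ∥ CD ∩ ED ∥ AC]
   → C = (-3, 25)
3. B_x = 7  [EC ∥ BA ∩ CA ∥ EB]
4. B_y = -22  [EC ∥ BA ∩ CA ∥ EB]
   → B = (7, -22)

B = (7, -22)
C = (-3, 25)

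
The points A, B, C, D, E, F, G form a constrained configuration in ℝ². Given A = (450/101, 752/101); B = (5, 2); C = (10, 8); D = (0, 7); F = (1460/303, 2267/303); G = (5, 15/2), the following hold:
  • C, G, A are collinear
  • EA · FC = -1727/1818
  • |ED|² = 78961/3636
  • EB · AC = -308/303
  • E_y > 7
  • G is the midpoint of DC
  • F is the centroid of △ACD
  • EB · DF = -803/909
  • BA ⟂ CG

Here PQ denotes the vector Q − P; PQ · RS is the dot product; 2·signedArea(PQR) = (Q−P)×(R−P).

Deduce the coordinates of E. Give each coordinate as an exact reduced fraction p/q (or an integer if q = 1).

E = (1405/303, 4523/606)

1. E_x = 1405/303  [line -560/101·x + -56/101·y + 9044/303 = 0 ∩ |ED|² = 78961/3636]
2. E_y = 4523/606  [line -560/101·x + -56/101·y + 9044/303 = 0 ∩ |ED|² = 78961/3636]
   → E = (1405/303, 4523/606)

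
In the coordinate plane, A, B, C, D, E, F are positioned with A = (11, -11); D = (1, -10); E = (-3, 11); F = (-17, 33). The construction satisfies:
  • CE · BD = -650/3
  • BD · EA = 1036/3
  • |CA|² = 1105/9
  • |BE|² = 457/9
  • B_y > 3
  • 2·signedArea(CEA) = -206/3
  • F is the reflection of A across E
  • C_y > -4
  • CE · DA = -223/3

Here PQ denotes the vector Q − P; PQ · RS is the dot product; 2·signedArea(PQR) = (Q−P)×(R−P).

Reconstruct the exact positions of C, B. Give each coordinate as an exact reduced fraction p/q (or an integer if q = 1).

B = (-5/3, 4)
C = (3, -10/3)

1. C_x = 3  [CE · DA = -223/3 ∩ 2·signedArea(CEA) = -206/3]
2. C_y = -10/3  [CE · DA = -223/3 ∩ 2·signedArea(CEA) = -206/3]
   → C = (3, -10/3)
3. B_x = -5/3  [BD · EA = 1036/3 ∩ CE · BD = -650/3]
4. B_y = 4  [BD · EA = 1036/3 ∩ CE · BD = -650/3]
   → B = (-5/3, 4)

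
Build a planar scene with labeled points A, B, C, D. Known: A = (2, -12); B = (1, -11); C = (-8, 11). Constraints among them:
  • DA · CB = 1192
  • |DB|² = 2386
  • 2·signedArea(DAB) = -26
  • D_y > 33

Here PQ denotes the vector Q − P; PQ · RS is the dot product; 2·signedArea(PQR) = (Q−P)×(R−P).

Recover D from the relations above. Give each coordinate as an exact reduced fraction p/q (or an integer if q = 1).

D = (-18, 34)

1. D_x = -18  [DA · CB = 1192 ∩ 2·signedArea(DAB) = -26]
2. D_y = 34  [DA · CB = 1192 ∩ 2·signedArea(DAB) = -26]
   → D = (-18, 34)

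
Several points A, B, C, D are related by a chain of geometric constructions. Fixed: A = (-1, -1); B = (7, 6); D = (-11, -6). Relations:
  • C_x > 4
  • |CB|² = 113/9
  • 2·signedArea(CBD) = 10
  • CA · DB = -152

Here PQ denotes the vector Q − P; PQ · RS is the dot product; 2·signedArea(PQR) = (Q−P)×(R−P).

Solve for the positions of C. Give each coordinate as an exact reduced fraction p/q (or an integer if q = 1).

C = (13/3, 11/3)

1. C_x = 13/3  [CA · DB = -152 ∩ 2·signedArea(CBD) = 10]
2. C_y = 11/3  [CA · DB = -152 ∩ 2·signedArea(CBD) = 10]
   → C = (13/3, 11/3)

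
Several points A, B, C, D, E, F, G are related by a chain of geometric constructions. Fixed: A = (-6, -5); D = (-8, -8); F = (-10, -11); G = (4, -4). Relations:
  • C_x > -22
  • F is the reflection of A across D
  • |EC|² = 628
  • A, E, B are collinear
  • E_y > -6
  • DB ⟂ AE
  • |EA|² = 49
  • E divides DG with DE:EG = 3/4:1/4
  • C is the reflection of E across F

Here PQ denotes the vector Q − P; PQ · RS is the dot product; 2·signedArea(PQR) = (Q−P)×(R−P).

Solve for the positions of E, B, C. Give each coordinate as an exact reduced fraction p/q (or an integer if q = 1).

B = (-8, -5)
C = (-21, -17)
E = (1, -5)

1. E_x = 1  [E divides DG with DE:EG = 3/4:1/4]
2. E_y = -5  [E divides DG with DE:EG = 3/4:1/4]
   → E = (1, -5)
3. B_x = -8  [A, E, B are collinear ∩ DB ⟂ AE]
4. B_y = -5  [A, E, B are collinear ∩ DB ⟂ AE]
   → B = (-8, -5)
5. C_x = -21  [C is the reflection of E across F]
6. C_y = -17  [C is the reflection of E across F]
   → C = (-21, -17)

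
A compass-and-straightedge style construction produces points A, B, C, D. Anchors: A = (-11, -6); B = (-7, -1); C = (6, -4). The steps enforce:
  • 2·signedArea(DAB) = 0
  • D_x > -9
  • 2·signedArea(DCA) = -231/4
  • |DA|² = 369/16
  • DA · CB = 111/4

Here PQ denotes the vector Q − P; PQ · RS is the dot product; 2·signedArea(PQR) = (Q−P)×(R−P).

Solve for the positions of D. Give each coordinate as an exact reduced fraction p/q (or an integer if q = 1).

1. D_x = -8  [2·signedArea(DAB) = 0 ∩ 2·signedArea(DCA) = -231/4]
2. D_y = -9/4  [2·signedArea(DAB) = 0 ∩ 2·signedArea(DCA) = -231/4]
   → D = (-8, -9/4)

D = (-8, -9/4)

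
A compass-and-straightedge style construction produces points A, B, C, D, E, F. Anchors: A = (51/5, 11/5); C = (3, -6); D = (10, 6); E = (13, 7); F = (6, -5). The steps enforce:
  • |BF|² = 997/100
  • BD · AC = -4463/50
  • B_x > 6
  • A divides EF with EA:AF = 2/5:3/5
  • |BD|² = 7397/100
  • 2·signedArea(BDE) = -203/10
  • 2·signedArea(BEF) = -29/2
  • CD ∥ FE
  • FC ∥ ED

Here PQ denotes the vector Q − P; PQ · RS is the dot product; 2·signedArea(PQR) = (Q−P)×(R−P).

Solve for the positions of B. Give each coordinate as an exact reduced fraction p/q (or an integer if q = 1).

B = (33/5, -19/10)

1. B_x = 33/5  [2·signedArea(BDE) = -203/10 ∩ 2·signedArea(BEF) = -29/2]
2. B_y = -19/10  [2·signedArea(BDE) = -203/10 ∩ 2·signedArea(BEF) = -29/2]
   → B = (33/5, -19/10)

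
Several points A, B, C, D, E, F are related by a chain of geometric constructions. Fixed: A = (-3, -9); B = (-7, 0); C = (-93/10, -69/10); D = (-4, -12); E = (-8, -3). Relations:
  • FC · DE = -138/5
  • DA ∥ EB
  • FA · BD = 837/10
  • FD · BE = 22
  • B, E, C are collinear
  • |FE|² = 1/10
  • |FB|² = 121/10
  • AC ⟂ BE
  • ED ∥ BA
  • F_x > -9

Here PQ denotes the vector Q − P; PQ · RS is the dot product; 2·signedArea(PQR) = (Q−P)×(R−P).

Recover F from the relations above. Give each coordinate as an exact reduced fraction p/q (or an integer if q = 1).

F = (-81/10, -33/10)

1. F_x = -81/10  [FC · DE = -138/5 ∩ FD · BE = 22]
2. F_y = -33/10  [FC · DE = -138/5 ∩ FD · BE = 22]
   → F = (-81/10, -33/10)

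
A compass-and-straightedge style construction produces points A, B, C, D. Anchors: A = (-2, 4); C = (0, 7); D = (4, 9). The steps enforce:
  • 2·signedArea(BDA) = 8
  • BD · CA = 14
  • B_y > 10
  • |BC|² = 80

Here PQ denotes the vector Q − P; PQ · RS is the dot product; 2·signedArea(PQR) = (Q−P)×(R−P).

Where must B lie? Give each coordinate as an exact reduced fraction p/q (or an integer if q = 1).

B = (8, 11)

1. B_x = 8  [2·signedArea(BDA) = 8 ∩ BD · CA = 14]
2. B_y = 11  [2·signedArea(BDA) = 8 ∩ BD · CA = 14]
   → B = (8, 11)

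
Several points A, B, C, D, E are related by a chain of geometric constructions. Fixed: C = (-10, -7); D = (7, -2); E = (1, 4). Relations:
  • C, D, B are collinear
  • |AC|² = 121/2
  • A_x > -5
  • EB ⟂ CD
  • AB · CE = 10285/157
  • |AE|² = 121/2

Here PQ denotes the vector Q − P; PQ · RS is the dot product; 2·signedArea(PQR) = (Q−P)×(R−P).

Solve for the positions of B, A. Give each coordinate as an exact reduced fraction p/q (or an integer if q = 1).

A = (-9/2, -3/2)
B = (487/157, -494/157)

1. B_x = 487/157  [C, D, B are collinear ∩ EB ⟂ CD]
2. B_y = -494/157  [C, D, B are collinear ∩ EB ⟂ CD]
   → B = (487/157, -494/157)
3. A_x = -9/2  [line -11·x + -11·y + -66 = 0 ∩ |AE|² = 121/2]
4. A_y = -3/2  [line -11·x + -11·y + -66 = 0 ∩ |AE|² = 121/2]
   → A = (-9/2, -3/2)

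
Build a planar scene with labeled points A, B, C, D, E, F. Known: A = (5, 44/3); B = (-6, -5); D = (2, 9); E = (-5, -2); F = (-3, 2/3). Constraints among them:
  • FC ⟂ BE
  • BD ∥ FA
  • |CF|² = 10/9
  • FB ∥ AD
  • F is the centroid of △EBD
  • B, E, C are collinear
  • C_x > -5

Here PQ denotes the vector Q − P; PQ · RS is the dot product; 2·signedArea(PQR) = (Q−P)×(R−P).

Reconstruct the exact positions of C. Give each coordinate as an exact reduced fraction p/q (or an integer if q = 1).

1. C_x = -4  [B, E, C are collinear ∩ FC ⟂ BE]
2. C_y = 1  [B, E, C are collinear ∩ FC ⟂ BE]
   → C = (-4, 1)

C = (-4, 1)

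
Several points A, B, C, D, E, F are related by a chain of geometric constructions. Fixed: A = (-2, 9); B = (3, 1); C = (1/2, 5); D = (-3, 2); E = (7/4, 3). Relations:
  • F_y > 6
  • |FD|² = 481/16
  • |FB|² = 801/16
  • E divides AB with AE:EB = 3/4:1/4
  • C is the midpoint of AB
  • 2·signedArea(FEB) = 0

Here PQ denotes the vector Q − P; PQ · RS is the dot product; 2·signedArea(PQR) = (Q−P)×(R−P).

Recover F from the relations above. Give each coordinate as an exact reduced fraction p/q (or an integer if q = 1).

F = (-3/4, 7)

1. F_x = -3/4  [line 2·x + 5/4·y + -29/4 = 0 ∩ |FD|² = 481/16]
2. F_y = 7  [line 2·x + 5/4·y + -29/4 = 0 ∩ |FD|² = 481/16]
   → F = (-3/4, 7)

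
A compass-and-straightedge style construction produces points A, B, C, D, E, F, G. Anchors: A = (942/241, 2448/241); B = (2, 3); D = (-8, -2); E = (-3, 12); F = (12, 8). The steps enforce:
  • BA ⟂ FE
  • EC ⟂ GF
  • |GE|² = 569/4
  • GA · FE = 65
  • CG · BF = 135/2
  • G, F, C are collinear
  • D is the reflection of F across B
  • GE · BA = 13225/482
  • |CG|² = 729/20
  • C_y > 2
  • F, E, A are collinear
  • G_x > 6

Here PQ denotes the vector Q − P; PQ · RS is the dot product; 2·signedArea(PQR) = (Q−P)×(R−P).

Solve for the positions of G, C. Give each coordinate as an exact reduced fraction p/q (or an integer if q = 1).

1. G_x = 7  [GA · FE = 65 ∩ GE · BA = 13225/482]
2. G_y = 11/2  [GA · FE = 65 ∩ GE · BA = 13225/482]
   → G = (7, 11/2)
3. C_x = 8/5  [G, F, C are collinear ∩ EC ⟂ GF]
4. C_y = 14/5  [G, F, C are collinear ∩ EC ⟂ GF]
   → C = (8/5, 14/5)

C = (8/5, 14/5)
G = (7, 11/2)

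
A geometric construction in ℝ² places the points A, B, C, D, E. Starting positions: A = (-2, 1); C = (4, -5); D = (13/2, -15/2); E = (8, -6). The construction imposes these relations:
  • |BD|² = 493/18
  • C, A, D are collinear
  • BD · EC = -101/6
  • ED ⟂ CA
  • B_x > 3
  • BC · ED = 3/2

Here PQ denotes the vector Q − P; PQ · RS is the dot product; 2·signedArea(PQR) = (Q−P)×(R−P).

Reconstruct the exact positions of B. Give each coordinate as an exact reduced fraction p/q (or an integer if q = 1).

1. B_x = 10/3  [BC · ED = 3/2 ∩ BD · EC = -101/6]
2. B_y = -10/3  [BC · ED = 3/2 ∩ BD · EC = -101/6]
   → B = (10/3, -10/3)

B = (10/3, -10/3)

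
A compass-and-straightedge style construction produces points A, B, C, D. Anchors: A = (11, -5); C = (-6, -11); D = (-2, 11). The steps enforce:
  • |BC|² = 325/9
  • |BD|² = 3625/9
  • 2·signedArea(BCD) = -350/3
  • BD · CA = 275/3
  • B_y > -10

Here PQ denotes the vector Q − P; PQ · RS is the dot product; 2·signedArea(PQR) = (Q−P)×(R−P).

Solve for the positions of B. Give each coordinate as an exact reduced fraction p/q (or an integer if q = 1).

1. B_x = -1/3  [BD · CA = 275/3 ∩ 2·signedArea(BCD) = -350/3]
2. B_y = -9  [BD · CA = 275/3 ∩ 2·signedArea(BCD) = -350/3]
   → B = (-1/3, -9)

B = (-1/3, -9)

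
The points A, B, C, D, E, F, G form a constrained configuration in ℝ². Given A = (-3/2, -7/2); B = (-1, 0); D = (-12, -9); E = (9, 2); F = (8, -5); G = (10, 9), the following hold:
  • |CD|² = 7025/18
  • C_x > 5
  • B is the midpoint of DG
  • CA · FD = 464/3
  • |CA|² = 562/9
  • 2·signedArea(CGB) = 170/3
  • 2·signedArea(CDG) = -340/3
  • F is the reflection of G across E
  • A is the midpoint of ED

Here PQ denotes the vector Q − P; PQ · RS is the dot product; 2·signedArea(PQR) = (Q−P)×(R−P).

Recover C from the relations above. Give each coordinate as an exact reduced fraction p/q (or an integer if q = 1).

C = (11/2, 1/6)

1. C_x = 11/2  [2·signedArea(CGB) = 170/3 ∩ CA · FD = 464/3]
2. C_y = 1/6  [2·signedArea(CGB) = 170/3 ∩ CA · FD = 464/3]
   → C = (11/2, 1/6)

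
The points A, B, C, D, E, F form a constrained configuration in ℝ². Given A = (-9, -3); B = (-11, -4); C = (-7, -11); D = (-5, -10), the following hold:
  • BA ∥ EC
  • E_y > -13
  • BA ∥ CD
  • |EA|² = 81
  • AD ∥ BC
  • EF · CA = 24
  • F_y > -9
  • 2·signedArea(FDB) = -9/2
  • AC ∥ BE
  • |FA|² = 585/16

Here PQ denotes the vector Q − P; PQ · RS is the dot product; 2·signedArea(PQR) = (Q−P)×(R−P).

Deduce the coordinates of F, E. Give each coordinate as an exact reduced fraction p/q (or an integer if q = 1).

1. E_x = -9  [BA ∥ EC ∩ AC ∥ BE]
2. E_y = -12  [BA ∥ EC ∩ AC ∥ BE]
   → E = (-9, -12)
3. F_x = -6  [2·signedArea(FDB) = -9/2 ∩ EF · CA = 24]
4. F_y = -33/4  [2·signedArea(FDB) = -9/2 ∩ EF · CA = 24]
   → F = (-6, -33/4)

E = (-9, -12)
F = (-6, -33/4)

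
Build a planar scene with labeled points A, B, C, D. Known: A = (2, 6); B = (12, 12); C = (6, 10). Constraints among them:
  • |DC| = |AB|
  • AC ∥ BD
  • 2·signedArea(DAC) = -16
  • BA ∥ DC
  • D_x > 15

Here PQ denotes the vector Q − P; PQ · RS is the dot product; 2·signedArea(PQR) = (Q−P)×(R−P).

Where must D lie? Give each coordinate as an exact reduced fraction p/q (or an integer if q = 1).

1. D_x = 16  [BA ∥ DC ∩ AC ∥ BD]
2. D_y = 16  [BA ∥ DC ∩ AC ∥ BD]
   → D = (16, 16)

D = (16, 16)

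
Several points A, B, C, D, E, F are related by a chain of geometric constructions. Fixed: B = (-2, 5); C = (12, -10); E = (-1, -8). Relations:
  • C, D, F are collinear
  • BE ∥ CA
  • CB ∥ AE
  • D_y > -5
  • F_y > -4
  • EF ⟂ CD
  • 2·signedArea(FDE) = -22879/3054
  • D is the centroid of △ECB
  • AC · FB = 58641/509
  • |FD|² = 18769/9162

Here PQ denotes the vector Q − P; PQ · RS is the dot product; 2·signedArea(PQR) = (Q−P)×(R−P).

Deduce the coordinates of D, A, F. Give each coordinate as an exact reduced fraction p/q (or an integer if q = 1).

A = (13, -23)
D = (3, -13/3)
F = (1821/1018, -3635/1018)

1. D_x = 3  [D is the centroid of △ECB]
2. D_y = -13/3  [D is the centroid of △ECB]
   → D = (3, -13/3)
3. A_x = 13  [CB ∥ AE ∩ BE ∥ CA]
4. A_y = -23  [CB ∥ AE ∩ BE ∥ CA]
   → A = (13, -23)
5. F_x = 1821/1018  [C, D, F are collinear ∩ EF ⟂ CD]
6. F_y = -3635/1018  [C, D, F are collinear ∩ EF ⟂ CD]
   → F = (1821/1018, -3635/1018)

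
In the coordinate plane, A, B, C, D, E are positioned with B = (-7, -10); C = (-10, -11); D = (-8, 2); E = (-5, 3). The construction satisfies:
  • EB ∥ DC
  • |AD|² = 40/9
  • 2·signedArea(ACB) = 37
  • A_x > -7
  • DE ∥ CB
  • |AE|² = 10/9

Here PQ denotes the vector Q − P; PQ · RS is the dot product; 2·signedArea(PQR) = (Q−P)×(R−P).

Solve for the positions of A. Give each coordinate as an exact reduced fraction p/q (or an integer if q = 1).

A = (-6, 8/3)

1. A_x = -6  [line -1·x + 3·y + -14 = 0 ∩ |AD|² = 40/9]
2. A_y = 8/3  [line -1·x + 3·y + -14 = 0 ∩ |AD|² = 40/9]
   → A = (-6, 8/3)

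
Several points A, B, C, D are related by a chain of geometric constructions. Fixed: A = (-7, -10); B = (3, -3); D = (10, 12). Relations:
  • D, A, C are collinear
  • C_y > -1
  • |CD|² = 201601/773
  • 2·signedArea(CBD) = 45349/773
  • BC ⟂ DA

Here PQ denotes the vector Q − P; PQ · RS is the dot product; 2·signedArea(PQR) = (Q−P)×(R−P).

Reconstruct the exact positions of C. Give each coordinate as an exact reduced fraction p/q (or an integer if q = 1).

1. C_x = 97/773  [D, A, C are collinear ∩ BC ⟂ DA]
2. C_y = -602/773  [D, A, C are collinear ∩ BC ⟂ DA]
   → C = (97/773, -602/773)

C = (97/773, -602/773)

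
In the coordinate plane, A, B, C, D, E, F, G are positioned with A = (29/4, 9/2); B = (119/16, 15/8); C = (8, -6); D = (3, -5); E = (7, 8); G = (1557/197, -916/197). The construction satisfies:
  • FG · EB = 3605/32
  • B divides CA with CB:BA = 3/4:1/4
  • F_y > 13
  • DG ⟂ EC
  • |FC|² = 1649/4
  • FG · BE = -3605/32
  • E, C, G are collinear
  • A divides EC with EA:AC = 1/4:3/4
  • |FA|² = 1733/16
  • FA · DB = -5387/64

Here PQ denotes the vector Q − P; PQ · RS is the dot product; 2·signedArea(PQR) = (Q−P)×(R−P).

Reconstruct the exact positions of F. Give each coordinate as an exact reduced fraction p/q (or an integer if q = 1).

1. F_x = 23/2  [FA · DB = -5387/64 ∩ FG · BE = -3605/32]
2. F_y = 14  [FA · DB = -5387/64 ∩ FG · BE = -3605/32]
   → F = (23/2, 14)

F = (23/2, 14)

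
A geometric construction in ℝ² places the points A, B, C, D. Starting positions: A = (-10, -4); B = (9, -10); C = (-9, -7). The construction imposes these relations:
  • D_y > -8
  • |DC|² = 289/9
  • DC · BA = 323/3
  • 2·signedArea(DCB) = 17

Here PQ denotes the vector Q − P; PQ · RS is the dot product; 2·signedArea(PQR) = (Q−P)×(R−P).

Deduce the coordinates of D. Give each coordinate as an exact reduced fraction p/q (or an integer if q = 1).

D = (-10/3, -7)

1. D_x = -10/3  [2·signedArea(DCB) = 17 ∩ DC · BA = 323/3]
2. D_y = -7  [2·signedArea(DCB) = 17 ∩ DC · BA = 323/3]
   → D = (-10/3, -7)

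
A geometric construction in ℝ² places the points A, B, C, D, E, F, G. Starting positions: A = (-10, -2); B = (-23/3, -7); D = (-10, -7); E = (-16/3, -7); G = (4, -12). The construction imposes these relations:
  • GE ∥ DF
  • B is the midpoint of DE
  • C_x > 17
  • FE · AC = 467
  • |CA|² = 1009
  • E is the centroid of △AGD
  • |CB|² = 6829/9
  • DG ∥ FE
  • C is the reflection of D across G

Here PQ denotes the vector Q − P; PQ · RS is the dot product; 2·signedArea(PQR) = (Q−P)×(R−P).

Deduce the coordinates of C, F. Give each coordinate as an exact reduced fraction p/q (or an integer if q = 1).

C = (18, -17)
F = (-58/3, -2)

1. C_x = 18  [C is the reflection of D across G]
2. C_y = -17  [C is the reflection of D across G]
   → C = (18, -17)
3. F_x = -58/3  [DG ∥ FE ∩ GE ∥ DF]
4. F_y = -2  [DG ∥ FE ∩ GE ∥ DF]
   → F = (-58/3, -2)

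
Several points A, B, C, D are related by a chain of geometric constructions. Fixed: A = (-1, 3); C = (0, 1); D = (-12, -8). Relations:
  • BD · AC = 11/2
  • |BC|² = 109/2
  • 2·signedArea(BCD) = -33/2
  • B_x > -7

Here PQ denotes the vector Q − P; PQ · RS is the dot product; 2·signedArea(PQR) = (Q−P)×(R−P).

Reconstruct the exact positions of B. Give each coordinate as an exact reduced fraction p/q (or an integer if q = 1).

B = (-13/2, -5/2)

1. B_x = -13/2  [BD · AC = 11/2 ∩ 2·signedArea(BCD) = -33/2]
2. B_y = -5/2  [BD · AC = 11/2 ∩ 2·signedArea(BCD) = -33/2]
   → B = (-13/2, -5/2)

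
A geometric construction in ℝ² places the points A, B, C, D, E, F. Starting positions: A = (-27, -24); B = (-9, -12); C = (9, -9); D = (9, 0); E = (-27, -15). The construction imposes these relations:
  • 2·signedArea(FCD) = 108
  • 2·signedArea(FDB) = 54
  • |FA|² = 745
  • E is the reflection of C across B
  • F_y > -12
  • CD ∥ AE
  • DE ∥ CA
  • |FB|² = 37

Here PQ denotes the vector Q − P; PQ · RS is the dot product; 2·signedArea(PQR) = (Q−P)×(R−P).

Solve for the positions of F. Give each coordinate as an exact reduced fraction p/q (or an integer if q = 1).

1. F_x = -3  [2·signedArea(FDB) = 54 ∩ 2·signedArea(FCD) = 108]
2. F_y = -11  [2·signedArea(FDB) = 54 ∩ 2·signedArea(FCD) = 108]
   → F = (-3, -11)

F = (-3, -11)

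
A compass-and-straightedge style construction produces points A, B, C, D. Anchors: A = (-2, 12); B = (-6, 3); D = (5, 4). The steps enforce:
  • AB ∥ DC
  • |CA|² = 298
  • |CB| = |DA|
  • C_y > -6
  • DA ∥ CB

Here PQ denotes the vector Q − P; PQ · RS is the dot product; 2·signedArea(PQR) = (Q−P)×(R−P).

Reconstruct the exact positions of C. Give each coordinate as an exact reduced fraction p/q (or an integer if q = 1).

C = (1, -5)

1. C_x = 1  [DA ∥ CB ∩ AB ∥ DC]
2. C_y = -5  [DA ∥ CB ∩ AB ∥ DC]
   → C = (1, -5)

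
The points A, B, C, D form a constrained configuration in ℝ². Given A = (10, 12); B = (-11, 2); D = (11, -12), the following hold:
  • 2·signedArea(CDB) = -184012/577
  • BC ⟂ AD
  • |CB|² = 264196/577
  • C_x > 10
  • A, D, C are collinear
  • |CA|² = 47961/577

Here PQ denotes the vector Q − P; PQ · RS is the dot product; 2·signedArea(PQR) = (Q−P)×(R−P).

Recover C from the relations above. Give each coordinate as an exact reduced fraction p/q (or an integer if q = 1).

1. C_x = 5989/577  [A, D, C are collinear ∩ BC ⟂ AD]
2. C_y = 1668/577  [A, D, C are collinear ∩ BC ⟂ AD]
   → C = (5989/577, 1668/577)

C = (5989/577, 1668/577)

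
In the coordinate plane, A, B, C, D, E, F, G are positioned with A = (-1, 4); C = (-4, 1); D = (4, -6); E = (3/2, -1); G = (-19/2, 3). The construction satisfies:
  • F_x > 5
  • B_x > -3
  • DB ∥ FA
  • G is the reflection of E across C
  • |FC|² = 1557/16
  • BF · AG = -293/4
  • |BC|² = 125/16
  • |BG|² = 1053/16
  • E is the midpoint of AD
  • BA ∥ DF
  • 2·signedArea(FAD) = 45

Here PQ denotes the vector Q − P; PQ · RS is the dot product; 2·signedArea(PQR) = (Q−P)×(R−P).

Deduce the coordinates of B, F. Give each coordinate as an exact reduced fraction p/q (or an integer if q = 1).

B = (-11/4, -3/2)
F = (23/4, -1/2)

1. F_x = 23/4  [line 10·x + 5·y + -55 = 0 ∩ |FC|² = 1557/16]
2. F_y = -1/2  [line 10·x + 5·y + -55 = 0 ∩ |FC|² = 1557/16]
   → F = (23/4, -1/2)
3. B_x = -11/4  [BF · AG = -293/4 ∩ DB ∥ FA]
4. B_y = -3/2  [BF · AG = -293/4 ∩ DB ∥ FA]
   → B = (-11/4, -3/2)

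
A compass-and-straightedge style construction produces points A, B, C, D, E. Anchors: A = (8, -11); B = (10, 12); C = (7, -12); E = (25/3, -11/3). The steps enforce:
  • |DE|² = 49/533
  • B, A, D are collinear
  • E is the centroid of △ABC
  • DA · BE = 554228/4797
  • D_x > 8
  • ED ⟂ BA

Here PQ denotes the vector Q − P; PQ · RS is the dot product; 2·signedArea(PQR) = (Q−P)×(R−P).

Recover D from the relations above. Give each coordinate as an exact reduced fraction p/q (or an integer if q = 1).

1. D_x = 13808/1599  [B, A, D are collinear ∩ ED ⟂ BA]
2. D_y = -5905/1599  [B, A, D are collinear ∩ ED ⟂ BA]
   → D = (13808/1599, -5905/1599)

D = (13808/1599, -5905/1599)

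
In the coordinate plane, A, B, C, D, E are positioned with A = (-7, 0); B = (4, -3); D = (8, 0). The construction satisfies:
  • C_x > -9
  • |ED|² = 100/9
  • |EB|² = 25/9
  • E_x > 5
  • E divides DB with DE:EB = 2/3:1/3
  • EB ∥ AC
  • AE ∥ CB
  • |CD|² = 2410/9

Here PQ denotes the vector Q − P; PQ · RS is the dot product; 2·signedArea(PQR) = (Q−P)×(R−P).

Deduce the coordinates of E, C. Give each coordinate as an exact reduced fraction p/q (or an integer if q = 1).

1. E_x = 16/3  [E divides DB with DE:EB = 2/3:1/3]
2. E_y = -2  [E divides DB with DE:EB = 2/3:1/3]
   → E = (16/3, -2)
3. C_x = -25/3  [AE ∥ CB ∩ EB ∥ AC]
4. C_y = -1  [AE ∥ CB ∩ EB ∥ AC]
   → C = (-25/3, -1)

C = (-25/3, -1)
E = (16/3, -2)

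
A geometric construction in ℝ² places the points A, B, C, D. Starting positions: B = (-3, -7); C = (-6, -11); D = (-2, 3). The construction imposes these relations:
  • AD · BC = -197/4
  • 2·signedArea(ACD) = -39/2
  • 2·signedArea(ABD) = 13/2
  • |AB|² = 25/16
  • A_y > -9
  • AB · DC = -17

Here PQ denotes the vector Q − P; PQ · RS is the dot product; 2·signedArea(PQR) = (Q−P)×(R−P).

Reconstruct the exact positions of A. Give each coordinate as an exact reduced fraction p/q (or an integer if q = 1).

A = (-15/4, -8)

1. A_x = -15/4  [2·signedArea(ABD) = 13/2 ∩ AB · DC = -17]
2. A_y = -8  [2·signedArea(ABD) = 13/2 ∩ AB · DC = -17]
   → A = (-15/4, -8)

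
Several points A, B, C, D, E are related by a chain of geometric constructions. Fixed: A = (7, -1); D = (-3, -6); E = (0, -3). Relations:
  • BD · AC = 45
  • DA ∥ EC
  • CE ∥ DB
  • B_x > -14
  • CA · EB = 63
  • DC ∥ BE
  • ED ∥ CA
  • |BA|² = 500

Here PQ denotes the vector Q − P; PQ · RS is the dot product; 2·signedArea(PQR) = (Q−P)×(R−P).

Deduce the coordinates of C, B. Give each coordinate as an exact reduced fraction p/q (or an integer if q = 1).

1. C_x = 10  [ED ∥ CA ∩ DA ∥ EC]
2. C_y = 2  [ED ∥ CA ∩ DA ∥ EC]
   → C = (10, 2)
3. B_x = -13  [DC ∥ BE ∩ CE ∥ DB]
4. B_y = -11  [DC ∥ BE ∩ CE ∥ DB]
   → B = (-13, -11)

B = (-13, -11)
C = (10, 2)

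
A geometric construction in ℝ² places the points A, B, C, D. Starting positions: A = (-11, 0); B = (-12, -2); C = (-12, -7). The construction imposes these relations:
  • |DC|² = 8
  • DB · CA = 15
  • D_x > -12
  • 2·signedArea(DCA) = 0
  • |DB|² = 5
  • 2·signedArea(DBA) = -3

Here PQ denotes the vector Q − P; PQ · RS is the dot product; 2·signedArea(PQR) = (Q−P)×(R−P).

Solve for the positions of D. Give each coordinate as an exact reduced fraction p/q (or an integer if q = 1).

D = (-58/5, -21/5)

1. D_x = -58/5  [2·signedArea(DCA) = 0 ∩ 2·signedArea(DBA) = -3]
2. D_y = -21/5  [2·signedArea(DCA) = 0 ∩ 2·signedArea(DBA) = -3]
   → D = (-58/5, -21/5)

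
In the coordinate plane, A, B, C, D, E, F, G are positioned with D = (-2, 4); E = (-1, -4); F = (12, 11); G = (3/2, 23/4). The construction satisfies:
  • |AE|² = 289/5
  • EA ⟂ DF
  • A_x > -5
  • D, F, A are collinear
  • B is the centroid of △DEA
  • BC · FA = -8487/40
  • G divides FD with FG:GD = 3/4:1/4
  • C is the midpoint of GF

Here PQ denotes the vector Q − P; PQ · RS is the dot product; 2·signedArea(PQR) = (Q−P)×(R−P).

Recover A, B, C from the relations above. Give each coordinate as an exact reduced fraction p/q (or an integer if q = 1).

1. A_x = -22/5  [D, F, A are collinear ∩ EA ⟂ DF]
2. A_y = 14/5  [D, F, A are collinear ∩ EA ⟂ DF]
   → A = (-22/5, 14/5)
3. B_x = -37/15  [B is the centroid of △DEA]
4. B_y = 14/15  [B is the centroid of △DEA]
   → B = (-37/15, 14/15)
5. C_x = 27/4  [C is the midpoint of GF]
6. C_y = 67/8  [C is the midpoint of GF]
   → C = (27/4, 67/8)

A = (-22/5, 14/5)
B = (-37/15, 14/15)
C = (27/4, 67/8)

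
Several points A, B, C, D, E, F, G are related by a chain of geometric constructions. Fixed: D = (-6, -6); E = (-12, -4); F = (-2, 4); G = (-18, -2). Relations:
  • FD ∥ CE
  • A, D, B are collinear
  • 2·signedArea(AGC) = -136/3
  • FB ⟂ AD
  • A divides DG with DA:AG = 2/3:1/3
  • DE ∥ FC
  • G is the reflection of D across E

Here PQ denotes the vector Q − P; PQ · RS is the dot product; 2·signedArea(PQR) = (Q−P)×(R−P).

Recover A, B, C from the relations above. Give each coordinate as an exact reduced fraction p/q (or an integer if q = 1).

A = (-14, -10/3)
B = (-27/5, -31/5)
C = (-8, 6)

1. A_x = -14  [A divides DG with DA:AG = 2/3:1/3]
2. A_y = -10/3  [A divides DG with DA:AG = 2/3:1/3]
   → A = (-14, -10/3)
3. B_x = -27/5  [A, D, B are collinear ∩ FB ⟂ AD]
4. B_y = -31/5  [A, D, B are collinear ∩ FB ⟂ AD]
   → B = (-27/5, -31/5)
5. C_x = -8  [FD ∥ CE ∩ DE ∥ FC]
6. C_y = 6  [FD ∥ CE ∩ DE ∥ FC]
   → C = (-8, 6)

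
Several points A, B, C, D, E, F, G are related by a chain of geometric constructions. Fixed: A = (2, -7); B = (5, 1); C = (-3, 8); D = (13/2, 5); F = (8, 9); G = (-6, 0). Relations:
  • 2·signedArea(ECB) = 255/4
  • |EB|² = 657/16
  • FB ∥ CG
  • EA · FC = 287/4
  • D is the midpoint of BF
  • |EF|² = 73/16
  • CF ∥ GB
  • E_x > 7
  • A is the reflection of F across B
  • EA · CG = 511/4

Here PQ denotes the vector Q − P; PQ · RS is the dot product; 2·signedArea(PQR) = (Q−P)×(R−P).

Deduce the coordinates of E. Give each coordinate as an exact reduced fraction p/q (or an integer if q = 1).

1. E_x = 29/4  [2·signedArea(ECB) = 255/4 ∩ EA · CG = 511/4]
2. E_y = 7  [2·signedArea(ECB) = 255/4 ∩ EA · CG = 511/4]
   → E = (29/4, 7)

E = (29/4, 7)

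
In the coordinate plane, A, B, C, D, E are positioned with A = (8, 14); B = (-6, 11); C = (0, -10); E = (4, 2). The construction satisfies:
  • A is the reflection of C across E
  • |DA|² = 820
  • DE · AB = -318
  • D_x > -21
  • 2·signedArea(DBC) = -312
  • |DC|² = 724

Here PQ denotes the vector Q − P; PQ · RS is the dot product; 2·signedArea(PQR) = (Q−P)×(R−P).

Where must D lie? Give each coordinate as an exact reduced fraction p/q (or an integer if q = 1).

1. D_x = -20  [2·signedArea(DBC) = -312 ∩ DE · AB = -318]
2. D_y = 8  [2·signedArea(DBC) = -312 ∩ DE · AB = -318]
   → D = (-20, 8)

D = (-20, 8)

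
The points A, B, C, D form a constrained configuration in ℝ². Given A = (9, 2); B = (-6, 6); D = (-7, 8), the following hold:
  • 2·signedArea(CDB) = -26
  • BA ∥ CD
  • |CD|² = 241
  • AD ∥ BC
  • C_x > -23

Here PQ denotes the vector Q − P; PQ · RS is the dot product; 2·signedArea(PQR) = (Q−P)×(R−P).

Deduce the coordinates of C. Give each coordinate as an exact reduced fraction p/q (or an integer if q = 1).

C = (-22, 12)

1. C_x = -22  [BA ∥ CD ∩ AD ∥ BC]
2. C_y = 12  [BA ∥ CD ∩ AD ∥ BC]
   → C = (-22, 12)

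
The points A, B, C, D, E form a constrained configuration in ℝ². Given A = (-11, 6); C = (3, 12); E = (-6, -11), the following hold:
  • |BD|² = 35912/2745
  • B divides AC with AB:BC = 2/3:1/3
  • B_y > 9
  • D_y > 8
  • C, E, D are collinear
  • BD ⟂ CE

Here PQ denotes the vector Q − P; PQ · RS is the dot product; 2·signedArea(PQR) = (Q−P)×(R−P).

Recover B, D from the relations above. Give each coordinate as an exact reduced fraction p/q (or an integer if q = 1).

B = (-5/3, 10)
D = (519/305, 2648/305)

1. B_x = -5/3  [B divides AC with AB:BC = 2/3:1/3]
2. B_y = 10  [B divides AC with AB:BC = 2/3:1/3]
   → B = (-5/3, 10)
3. D_x = 519/305  [C, E, D are collinear ∩ BD ⟂ CE]
4. D_y = 2648/305  [C, E, D are collinear ∩ BD ⟂ CE]
   → D = (519/305, 2648/305)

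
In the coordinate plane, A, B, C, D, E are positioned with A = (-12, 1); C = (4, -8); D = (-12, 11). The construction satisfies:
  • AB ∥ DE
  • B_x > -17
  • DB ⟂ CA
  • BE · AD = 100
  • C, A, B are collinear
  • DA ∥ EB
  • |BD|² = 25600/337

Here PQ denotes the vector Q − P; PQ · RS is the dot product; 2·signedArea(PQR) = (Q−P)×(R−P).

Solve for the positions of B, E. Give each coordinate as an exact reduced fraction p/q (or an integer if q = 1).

1. B_x = -5484/337  [C, A, B are collinear ∩ DB ⟂ CA]
2. B_y = 1147/337  [C, A, B are collinear ∩ DB ⟂ CA]
   → B = (-5484/337, 1147/337)
3. E_x = -5484/337  [DA ∥ EB ∩ AB ∥ DE]
4. E_y = 4517/337  [DA ∥ EB ∩ AB ∥ DE]
   → E = (-5484/337, 4517/337)

B = (-5484/337, 1147/337)
E = (-5484/337, 4517/337)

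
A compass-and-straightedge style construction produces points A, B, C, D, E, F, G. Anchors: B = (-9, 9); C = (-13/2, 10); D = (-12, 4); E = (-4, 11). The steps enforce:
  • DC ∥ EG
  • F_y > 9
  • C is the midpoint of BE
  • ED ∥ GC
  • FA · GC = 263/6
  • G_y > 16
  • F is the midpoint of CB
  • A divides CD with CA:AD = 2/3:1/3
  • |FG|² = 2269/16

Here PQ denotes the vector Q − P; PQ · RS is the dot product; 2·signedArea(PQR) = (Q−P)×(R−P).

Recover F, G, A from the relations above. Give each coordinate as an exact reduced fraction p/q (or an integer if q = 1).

A = (-61/6, 6)
F = (-31/4, 19/2)
G = (3/2, 17)

1. F_x = -31/4  [F is the midpoint of CB]
2. F_y = 19/2  [F is the midpoint of CB]
   → F = (-31/4, 19/2)
3. G_x = 3/2  [ED ∥ GC ∩ DC ∥ EG]
4. G_y = 17  [ED ∥ GC ∩ DC ∥ EG]
   → G = (3/2, 17)
5. A_x = -61/6  [A divides CD with CA:AD = 2/3:1/3]
6. A_y = 6  [A divides CD with CA:AD = 2/3:1/3]
   → A = (-61/6, 6)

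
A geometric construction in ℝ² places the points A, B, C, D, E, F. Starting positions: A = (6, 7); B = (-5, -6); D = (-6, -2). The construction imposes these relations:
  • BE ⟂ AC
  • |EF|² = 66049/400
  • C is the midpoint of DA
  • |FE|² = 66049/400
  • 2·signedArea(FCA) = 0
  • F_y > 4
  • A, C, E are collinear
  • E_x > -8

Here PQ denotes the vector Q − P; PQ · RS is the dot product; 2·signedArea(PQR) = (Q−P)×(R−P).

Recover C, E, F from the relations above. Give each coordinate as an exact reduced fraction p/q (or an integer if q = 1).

C = (0, 5/2)
E = (-182/25, -74/25)
F = (3, 19/4)

1. C_x = 0  [C is the midpoint of DA]
2. C_y = 5/2  [C is the midpoint of DA]
   → C = (0, 5/2)
3. E_x = -182/25  [A, C, E are collinear ∩ BE ⟂ AC]
4. E_y = -74/25  [A, C, E are collinear ∩ BE ⟂ AC]
   → E = (-182/25, -74/25)
5. F_x = 3  [line -9/2·x + 6·y + -15 = 0 ∩ |FE|² = 66049/400]
6. F_y = 19/4  [line -9/2·x + 6·y + -15 = 0 ∩ |FE|² = 66049/400]
   → F = (3, 19/4)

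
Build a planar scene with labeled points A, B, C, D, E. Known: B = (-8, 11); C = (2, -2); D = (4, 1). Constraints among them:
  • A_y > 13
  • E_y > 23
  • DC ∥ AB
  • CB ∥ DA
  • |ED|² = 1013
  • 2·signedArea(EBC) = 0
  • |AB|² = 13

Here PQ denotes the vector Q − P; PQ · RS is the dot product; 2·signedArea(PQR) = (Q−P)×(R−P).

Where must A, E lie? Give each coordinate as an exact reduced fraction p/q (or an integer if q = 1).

1. A_x = -6  [DC ∥ AB ∩ CB ∥ DA]
2. A_y = 14  [DC ∥ AB ∩ CB ∥ DA]
   → A = (-6, 14)
3. E_x = -18  [line 13·x + 10·y + -6 = 0 ∩ |ED|² = 1013]
4. E_y = 24  [line 13·x + 10·y + -6 = 0 ∩ |ED|² = 1013]
   → E = (-18, 24)

A = (-6, 14)
E = (-18, 24)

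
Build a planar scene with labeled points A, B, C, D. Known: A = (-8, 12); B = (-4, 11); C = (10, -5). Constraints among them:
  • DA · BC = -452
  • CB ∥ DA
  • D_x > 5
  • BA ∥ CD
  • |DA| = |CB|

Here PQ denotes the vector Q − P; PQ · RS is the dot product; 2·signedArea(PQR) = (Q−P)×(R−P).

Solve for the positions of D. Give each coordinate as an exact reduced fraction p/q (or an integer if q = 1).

D = (6, -4)

1. D_x = 6  [CB ∥ DA ∩ BA ∥ CD]
2. D_y = -4  [CB ∥ DA ∩ BA ∥ CD]
   → D = (6, -4)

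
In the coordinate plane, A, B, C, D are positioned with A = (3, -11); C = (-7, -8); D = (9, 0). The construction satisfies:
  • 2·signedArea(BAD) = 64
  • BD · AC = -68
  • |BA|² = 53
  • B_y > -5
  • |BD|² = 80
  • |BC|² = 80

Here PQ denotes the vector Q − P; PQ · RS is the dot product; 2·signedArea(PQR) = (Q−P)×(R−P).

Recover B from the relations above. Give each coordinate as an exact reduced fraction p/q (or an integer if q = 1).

B = (1, -4)

1. B_x = 1  [BD · AC = -68 ∩ 2·signedArea(BAD) = 64]
2. B_y = -4  [BD · AC = -68 ∩ 2·signedArea(BAD) = 64]
   → B = (1, -4)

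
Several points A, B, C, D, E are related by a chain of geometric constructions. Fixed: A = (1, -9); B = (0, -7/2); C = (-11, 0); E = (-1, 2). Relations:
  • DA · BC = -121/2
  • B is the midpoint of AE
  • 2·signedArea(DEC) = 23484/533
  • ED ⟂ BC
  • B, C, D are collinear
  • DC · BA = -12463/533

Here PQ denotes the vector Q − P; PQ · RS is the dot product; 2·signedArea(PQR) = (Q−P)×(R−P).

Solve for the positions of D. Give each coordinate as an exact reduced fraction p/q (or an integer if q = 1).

1. D_x = -1331/533  [B, C, D are collinear ∩ ED ⟂ BC]
2. D_y = -1442/533  [B, C, D are collinear ∩ ED ⟂ BC]
   → D = (-1331/533, -1442/533)

D = (-1331/533, -1442/533)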